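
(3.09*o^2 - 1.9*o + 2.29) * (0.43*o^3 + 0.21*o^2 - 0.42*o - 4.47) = 1.3287*o^5 - 0.1681*o^4 - 0.7121*o^3 - 12.5334*o^2 + 7.5312*o - 10.2363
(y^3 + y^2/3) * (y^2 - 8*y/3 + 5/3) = y^5 - 7*y^4/3 + 7*y^3/9 + 5*y^2/9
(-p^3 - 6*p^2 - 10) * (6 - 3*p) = 3*p^4 + 12*p^3 - 36*p^2 + 30*p - 60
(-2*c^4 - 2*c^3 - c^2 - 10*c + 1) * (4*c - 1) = -8*c^5 - 6*c^4 - 2*c^3 - 39*c^2 + 14*c - 1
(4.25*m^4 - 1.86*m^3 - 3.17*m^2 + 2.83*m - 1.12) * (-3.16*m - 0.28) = -13.43*m^5 + 4.6876*m^4 + 10.538*m^3 - 8.0552*m^2 + 2.7468*m + 0.3136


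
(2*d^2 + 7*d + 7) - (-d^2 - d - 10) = 3*d^2 + 8*d + 17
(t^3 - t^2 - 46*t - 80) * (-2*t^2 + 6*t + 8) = -2*t^5 + 8*t^4 + 94*t^3 - 124*t^2 - 848*t - 640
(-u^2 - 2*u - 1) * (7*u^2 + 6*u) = -7*u^4 - 20*u^3 - 19*u^2 - 6*u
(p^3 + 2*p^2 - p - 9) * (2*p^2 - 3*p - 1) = 2*p^5 + p^4 - 9*p^3 - 17*p^2 + 28*p + 9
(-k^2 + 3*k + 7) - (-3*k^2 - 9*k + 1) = 2*k^2 + 12*k + 6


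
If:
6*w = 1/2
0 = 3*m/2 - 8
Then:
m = 16/3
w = 1/12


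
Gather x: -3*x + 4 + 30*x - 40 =27*x - 36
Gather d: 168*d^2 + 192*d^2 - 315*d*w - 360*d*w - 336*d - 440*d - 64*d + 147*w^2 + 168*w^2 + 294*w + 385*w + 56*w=360*d^2 + d*(-675*w - 840) + 315*w^2 + 735*w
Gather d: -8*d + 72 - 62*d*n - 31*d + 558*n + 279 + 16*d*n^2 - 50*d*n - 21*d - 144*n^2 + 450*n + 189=d*(16*n^2 - 112*n - 60) - 144*n^2 + 1008*n + 540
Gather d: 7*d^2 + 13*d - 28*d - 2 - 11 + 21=7*d^2 - 15*d + 8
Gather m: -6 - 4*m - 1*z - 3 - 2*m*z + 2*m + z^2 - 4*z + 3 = m*(-2*z - 2) + z^2 - 5*z - 6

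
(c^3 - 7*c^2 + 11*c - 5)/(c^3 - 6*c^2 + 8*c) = (c^3 - 7*c^2 + 11*c - 5)/(c*(c^2 - 6*c + 8))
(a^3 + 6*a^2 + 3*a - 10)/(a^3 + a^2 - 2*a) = (a + 5)/a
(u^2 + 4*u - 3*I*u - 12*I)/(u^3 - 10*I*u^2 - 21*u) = (u + 4)/(u*(u - 7*I))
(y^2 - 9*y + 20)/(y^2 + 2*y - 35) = (y - 4)/(y + 7)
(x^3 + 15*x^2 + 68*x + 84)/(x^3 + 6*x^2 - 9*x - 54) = (x^2 + 9*x + 14)/(x^2 - 9)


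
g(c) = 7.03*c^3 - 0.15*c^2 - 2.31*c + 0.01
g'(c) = 21.09*c^2 - 0.3*c - 2.31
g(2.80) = 146.69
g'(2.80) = 162.20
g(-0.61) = -0.23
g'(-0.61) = 5.72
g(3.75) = 359.96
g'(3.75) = 293.14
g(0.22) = -0.43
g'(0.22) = -1.36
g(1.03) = 5.15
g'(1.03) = 19.76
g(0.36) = -0.51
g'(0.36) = 0.32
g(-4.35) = -571.44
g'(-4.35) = 398.07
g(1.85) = 39.73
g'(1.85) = 69.32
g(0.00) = 0.01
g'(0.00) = -2.31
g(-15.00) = -23725.34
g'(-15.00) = 4747.44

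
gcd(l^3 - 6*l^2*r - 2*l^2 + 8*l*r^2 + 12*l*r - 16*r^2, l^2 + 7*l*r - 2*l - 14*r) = l - 2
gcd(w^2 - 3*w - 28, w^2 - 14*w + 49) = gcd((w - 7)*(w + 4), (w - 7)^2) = w - 7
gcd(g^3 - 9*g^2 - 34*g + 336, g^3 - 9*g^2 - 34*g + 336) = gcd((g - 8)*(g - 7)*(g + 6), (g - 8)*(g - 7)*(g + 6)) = g^3 - 9*g^2 - 34*g + 336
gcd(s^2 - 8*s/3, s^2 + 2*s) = s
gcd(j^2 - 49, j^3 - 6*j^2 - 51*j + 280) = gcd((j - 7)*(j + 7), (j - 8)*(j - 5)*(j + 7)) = j + 7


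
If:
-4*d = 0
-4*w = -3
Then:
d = 0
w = 3/4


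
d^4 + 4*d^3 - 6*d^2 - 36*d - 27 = (d - 3)*(d + 1)*(d + 3)^2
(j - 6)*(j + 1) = j^2 - 5*j - 6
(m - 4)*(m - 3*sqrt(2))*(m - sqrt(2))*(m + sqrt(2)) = m^4 - 3*sqrt(2)*m^3 - 4*m^3 - 2*m^2 + 12*sqrt(2)*m^2 + 8*m + 6*sqrt(2)*m - 24*sqrt(2)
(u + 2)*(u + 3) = u^2 + 5*u + 6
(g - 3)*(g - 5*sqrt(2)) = g^2 - 5*sqrt(2)*g - 3*g + 15*sqrt(2)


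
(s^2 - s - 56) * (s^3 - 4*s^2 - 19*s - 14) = s^5 - 5*s^4 - 71*s^3 + 229*s^2 + 1078*s + 784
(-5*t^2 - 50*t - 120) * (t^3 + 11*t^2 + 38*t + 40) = -5*t^5 - 105*t^4 - 860*t^3 - 3420*t^2 - 6560*t - 4800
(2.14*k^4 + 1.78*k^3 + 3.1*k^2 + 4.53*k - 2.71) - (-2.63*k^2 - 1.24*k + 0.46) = 2.14*k^4 + 1.78*k^3 + 5.73*k^2 + 5.77*k - 3.17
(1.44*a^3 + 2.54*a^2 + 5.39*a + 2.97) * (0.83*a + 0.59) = 1.1952*a^4 + 2.9578*a^3 + 5.9723*a^2 + 5.6452*a + 1.7523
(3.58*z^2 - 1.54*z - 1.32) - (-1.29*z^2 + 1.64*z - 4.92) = 4.87*z^2 - 3.18*z + 3.6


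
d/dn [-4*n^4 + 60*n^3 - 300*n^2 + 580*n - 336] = -16*n^3 + 180*n^2 - 600*n + 580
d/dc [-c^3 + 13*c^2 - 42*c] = -3*c^2 + 26*c - 42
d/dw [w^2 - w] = 2*w - 1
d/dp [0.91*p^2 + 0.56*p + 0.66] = 1.82*p + 0.56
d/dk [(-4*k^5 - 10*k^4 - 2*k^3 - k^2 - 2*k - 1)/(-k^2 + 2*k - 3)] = 2*(6*k^6 - 6*k^5 + k^4 + 56*k^3 + 7*k^2 + 2*k + 4)/(k^4 - 4*k^3 + 10*k^2 - 12*k + 9)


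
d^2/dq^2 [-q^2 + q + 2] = -2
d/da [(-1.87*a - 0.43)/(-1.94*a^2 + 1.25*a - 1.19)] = (-3.6278*a^2 - 1.6684*a + 2.7628)/(3.7636*a^4 - 4.85*a^3 + 6.1797*a^2 - 2.975*a + 1.4161)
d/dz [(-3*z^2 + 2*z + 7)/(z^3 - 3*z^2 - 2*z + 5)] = (3*z^4 - 4*z^3 - 9*z^2 + 12*z + 24)/(z^6 - 6*z^5 + 5*z^4 + 22*z^3 - 26*z^2 - 20*z + 25)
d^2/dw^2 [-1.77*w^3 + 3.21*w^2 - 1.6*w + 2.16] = 6.42 - 10.62*w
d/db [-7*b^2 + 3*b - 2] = 3 - 14*b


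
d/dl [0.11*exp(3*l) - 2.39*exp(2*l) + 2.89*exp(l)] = (0.33*exp(2*l) - 4.78*exp(l) + 2.89)*exp(l)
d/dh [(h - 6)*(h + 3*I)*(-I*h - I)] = -3*I*h^2 + h*(6 + 10*I) - 15 + 6*I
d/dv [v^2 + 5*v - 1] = 2*v + 5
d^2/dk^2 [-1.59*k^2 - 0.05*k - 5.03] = -3.18000000000000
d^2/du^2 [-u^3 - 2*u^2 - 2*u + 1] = -6*u - 4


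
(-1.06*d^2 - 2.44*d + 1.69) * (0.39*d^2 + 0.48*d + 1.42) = -0.4134*d^4 - 1.4604*d^3 - 2.0173*d^2 - 2.6536*d + 2.3998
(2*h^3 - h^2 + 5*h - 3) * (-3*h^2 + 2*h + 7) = -6*h^5 + 7*h^4 - 3*h^3 + 12*h^2 + 29*h - 21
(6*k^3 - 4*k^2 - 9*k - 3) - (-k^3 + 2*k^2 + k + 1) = 7*k^3 - 6*k^2 - 10*k - 4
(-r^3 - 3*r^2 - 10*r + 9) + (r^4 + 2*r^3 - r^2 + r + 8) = r^4 + r^3 - 4*r^2 - 9*r + 17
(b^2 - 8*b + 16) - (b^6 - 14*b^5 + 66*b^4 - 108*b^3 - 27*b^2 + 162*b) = -b^6 + 14*b^5 - 66*b^4 + 108*b^3 + 28*b^2 - 170*b + 16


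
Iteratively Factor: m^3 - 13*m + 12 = (m - 3)*(m^2 + 3*m - 4) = (m - 3)*(m + 4)*(m - 1)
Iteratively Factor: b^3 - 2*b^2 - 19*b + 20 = (b - 1)*(b^2 - b - 20) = (b - 1)*(b + 4)*(b - 5)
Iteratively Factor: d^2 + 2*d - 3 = (d + 3)*(d - 1)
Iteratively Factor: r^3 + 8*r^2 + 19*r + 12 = (r + 3)*(r^2 + 5*r + 4) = (r + 1)*(r + 3)*(r + 4)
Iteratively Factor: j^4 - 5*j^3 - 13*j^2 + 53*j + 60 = (j + 1)*(j^3 - 6*j^2 - 7*j + 60) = (j + 1)*(j + 3)*(j^2 - 9*j + 20) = (j - 5)*(j + 1)*(j + 3)*(j - 4)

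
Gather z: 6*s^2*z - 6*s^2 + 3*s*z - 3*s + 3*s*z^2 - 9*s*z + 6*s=-6*s^2 + 3*s*z^2 + 3*s + z*(6*s^2 - 6*s)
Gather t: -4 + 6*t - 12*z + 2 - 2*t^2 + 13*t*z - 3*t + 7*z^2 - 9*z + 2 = -2*t^2 + t*(13*z + 3) + 7*z^2 - 21*z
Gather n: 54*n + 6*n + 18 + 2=60*n + 20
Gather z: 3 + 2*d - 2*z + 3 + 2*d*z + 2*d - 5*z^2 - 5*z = 4*d - 5*z^2 + z*(2*d - 7) + 6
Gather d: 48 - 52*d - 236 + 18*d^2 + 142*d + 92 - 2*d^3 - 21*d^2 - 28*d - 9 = -2*d^3 - 3*d^2 + 62*d - 105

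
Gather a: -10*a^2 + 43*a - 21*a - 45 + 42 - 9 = -10*a^2 + 22*a - 12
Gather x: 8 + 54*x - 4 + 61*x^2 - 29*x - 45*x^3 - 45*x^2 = -45*x^3 + 16*x^2 + 25*x + 4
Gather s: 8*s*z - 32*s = s*(8*z - 32)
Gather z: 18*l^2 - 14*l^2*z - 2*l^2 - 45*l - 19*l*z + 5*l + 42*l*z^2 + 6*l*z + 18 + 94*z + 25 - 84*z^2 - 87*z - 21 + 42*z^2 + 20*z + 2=16*l^2 - 40*l + z^2*(42*l - 42) + z*(-14*l^2 - 13*l + 27) + 24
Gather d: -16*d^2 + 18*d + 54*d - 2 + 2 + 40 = -16*d^2 + 72*d + 40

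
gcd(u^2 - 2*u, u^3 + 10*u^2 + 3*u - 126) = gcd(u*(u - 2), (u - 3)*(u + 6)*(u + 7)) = 1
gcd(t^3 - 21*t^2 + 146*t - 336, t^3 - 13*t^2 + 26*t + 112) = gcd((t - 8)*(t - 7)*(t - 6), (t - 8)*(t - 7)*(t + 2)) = t^2 - 15*t + 56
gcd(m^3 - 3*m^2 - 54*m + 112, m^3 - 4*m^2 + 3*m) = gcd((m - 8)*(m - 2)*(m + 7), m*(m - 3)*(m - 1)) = 1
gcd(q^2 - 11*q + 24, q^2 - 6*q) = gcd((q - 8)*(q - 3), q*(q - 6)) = 1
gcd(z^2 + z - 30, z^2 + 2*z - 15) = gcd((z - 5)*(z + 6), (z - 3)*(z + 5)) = 1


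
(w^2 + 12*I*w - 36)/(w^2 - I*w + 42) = (w + 6*I)/(w - 7*I)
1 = 1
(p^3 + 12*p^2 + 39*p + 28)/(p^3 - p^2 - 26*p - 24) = (p + 7)/(p - 6)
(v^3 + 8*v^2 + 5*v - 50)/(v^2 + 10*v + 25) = v - 2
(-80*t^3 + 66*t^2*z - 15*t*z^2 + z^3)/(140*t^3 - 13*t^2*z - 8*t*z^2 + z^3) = (16*t^2 - 10*t*z + z^2)/(-28*t^2 - 3*t*z + z^2)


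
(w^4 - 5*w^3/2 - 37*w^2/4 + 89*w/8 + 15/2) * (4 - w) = -w^5 + 13*w^4/2 - 3*w^3/4 - 385*w^2/8 + 37*w + 30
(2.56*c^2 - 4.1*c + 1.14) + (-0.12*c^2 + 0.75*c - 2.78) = 2.44*c^2 - 3.35*c - 1.64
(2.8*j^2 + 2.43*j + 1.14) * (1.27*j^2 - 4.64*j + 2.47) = 3.556*j^4 - 9.9059*j^3 - 2.9114*j^2 + 0.712500000000001*j + 2.8158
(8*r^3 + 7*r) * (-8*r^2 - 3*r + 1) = -64*r^5 - 24*r^4 - 48*r^3 - 21*r^2 + 7*r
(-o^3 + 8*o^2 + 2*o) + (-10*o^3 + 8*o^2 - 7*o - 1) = -11*o^3 + 16*o^2 - 5*o - 1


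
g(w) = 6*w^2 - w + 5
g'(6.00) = 71.00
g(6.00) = 215.00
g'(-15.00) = -181.00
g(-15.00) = 1370.00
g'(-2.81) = -34.72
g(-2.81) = 55.19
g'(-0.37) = -5.44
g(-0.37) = 6.19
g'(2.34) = 27.08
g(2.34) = 35.51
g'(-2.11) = -26.32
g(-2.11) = 33.82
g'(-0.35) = -5.20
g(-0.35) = 6.08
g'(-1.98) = -24.76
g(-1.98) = 30.50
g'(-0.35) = -5.20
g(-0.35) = 6.08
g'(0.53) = 5.36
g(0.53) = 6.16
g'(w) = 12*w - 1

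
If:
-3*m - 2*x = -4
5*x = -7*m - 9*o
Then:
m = 4/3 - 2*x/3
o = -x/27 - 28/27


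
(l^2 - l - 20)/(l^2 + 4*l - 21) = (l^2 - l - 20)/(l^2 + 4*l - 21)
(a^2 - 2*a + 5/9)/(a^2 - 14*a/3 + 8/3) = (9*a^2 - 18*a + 5)/(3*(3*a^2 - 14*a + 8))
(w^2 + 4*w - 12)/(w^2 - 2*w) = (w + 6)/w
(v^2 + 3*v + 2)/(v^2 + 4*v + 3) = (v + 2)/(v + 3)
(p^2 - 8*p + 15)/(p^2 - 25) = (p - 3)/(p + 5)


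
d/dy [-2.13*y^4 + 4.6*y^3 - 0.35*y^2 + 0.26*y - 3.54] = -8.52*y^3 + 13.8*y^2 - 0.7*y + 0.26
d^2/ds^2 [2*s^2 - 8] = 4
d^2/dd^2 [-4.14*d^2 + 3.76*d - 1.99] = -8.28000000000000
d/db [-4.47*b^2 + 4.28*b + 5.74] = 4.28 - 8.94*b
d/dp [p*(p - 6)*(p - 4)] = 3*p^2 - 20*p + 24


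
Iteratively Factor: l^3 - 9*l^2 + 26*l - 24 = (l - 2)*(l^2 - 7*l + 12) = (l - 3)*(l - 2)*(l - 4)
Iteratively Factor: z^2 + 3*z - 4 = (z + 4)*(z - 1)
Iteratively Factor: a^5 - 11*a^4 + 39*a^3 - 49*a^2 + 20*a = (a - 1)*(a^4 - 10*a^3 + 29*a^2 - 20*a) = (a - 1)^2*(a^3 - 9*a^2 + 20*a) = a*(a - 1)^2*(a^2 - 9*a + 20) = a*(a - 4)*(a - 1)^2*(a - 5)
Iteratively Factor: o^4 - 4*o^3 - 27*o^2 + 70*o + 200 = (o + 4)*(o^3 - 8*o^2 + 5*o + 50) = (o - 5)*(o + 4)*(o^2 - 3*o - 10) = (o - 5)^2*(o + 4)*(o + 2)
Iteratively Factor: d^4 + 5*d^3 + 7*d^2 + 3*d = (d + 1)*(d^3 + 4*d^2 + 3*d) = d*(d + 1)*(d^2 + 4*d + 3) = d*(d + 1)*(d + 3)*(d + 1)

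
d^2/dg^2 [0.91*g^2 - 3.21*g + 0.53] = 1.82000000000000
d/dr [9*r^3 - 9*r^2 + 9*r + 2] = 27*r^2 - 18*r + 9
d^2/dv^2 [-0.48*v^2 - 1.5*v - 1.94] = -0.960000000000000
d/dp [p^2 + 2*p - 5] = 2*p + 2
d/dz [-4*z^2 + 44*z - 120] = 44 - 8*z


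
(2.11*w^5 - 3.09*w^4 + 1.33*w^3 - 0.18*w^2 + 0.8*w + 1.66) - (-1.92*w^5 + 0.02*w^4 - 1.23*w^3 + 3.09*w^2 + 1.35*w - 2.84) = 4.03*w^5 - 3.11*w^4 + 2.56*w^3 - 3.27*w^2 - 0.55*w + 4.5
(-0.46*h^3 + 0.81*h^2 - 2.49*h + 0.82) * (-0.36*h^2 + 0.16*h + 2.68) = 0.1656*h^5 - 0.3652*h^4 - 0.2068*h^3 + 1.4772*h^2 - 6.542*h + 2.1976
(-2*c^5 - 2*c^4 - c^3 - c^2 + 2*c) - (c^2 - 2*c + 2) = -2*c^5 - 2*c^4 - c^3 - 2*c^2 + 4*c - 2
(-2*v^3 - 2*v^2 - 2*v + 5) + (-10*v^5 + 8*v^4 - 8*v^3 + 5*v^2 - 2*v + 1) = -10*v^5 + 8*v^4 - 10*v^3 + 3*v^2 - 4*v + 6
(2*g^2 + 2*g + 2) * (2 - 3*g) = -6*g^3 - 2*g^2 - 2*g + 4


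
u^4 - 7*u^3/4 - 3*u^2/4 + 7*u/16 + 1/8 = (u - 2)*(u - 1/2)*(u + 1/4)*(u + 1/2)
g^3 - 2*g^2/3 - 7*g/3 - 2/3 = (g - 2)*(g + 1/3)*(g + 1)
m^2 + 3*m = m*(m + 3)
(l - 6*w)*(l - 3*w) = l^2 - 9*l*w + 18*w^2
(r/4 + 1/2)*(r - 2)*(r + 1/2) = r^3/4 + r^2/8 - r - 1/2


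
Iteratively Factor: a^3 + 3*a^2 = (a)*(a^2 + 3*a) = a^2*(a + 3)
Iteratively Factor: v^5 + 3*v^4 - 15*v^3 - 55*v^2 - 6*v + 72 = (v - 4)*(v^4 + 7*v^3 + 13*v^2 - 3*v - 18) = (v - 4)*(v + 3)*(v^3 + 4*v^2 + v - 6) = (v - 4)*(v + 2)*(v + 3)*(v^2 + 2*v - 3) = (v - 4)*(v + 2)*(v + 3)^2*(v - 1)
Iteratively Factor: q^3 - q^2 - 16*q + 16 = (q + 4)*(q^2 - 5*q + 4) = (q - 4)*(q + 4)*(q - 1)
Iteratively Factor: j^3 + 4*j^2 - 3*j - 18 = (j - 2)*(j^2 + 6*j + 9) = (j - 2)*(j + 3)*(j + 3)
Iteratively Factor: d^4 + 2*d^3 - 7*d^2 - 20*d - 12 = (d - 3)*(d^3 + 5*d^2 + 8*d + 4) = (d - 3)*(d + 1)*(d^2 + 4*d + 4) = (d - 3)*(d + 1)*(d + 2)*(d + 2)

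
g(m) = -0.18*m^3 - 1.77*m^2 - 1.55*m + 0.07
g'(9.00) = -77.15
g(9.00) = -288.47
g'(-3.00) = 4.21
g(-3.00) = -6.35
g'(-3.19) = 4.25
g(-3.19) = -7.15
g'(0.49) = -3.41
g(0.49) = -1.14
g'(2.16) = -11.72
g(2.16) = -13.35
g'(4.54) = -28.75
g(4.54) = -60.29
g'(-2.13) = 3.54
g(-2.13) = -2.92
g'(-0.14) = -1.06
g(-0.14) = 0.25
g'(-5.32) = 2.00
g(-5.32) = -14.68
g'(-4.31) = 3.68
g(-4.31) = -11.72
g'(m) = -0.54*m^2 - 3.54*m - 1.55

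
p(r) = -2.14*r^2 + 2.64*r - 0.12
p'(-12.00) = 54.00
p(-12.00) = -339.96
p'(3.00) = -10.20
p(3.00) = -11.46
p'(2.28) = -7.12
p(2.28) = -5.23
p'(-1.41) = 8.67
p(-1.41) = -8.10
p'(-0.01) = 2.68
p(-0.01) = -0.15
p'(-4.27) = 20.92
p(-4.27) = -50.41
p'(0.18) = 1.87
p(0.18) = 0.29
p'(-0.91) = 6.53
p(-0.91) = -4.29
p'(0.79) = -0.74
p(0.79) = 0.63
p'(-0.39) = 4.31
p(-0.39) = -1.48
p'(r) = 2.64 - 4.28*r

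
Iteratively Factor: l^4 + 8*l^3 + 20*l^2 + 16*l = (l + 2)*(l^3 + 6*l^2 + 8*l) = (l + 2)*(l + 4)*(l^2 + 2*l) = l*(l + 2)*(l + 4)*(l + 2)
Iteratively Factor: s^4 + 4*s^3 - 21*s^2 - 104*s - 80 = (s + 4)*(s^3 - 21*s - 20) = (s + 4)^2*(s^2 - 4*s - 5) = (s + 1)*(s + 4)^2*(s - 5)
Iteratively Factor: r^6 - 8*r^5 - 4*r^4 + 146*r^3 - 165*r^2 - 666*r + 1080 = (r + 3)*(r^5 - 11*r^4 + 29*r^3 + 59*r^2 - 342*r + 360) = (r + 3)^2*(r^4 - 14*r^3 + 71*r^2 - 154*r + 120) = (r - 4)*(r + 3)^2*(r^3 - 10*r^2 + 31*r - 30) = (r - 5)*(r - 4)*(r + 3)^2*(r^2 - 5*r + 6) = (r - 5)*(r - 4)*(r - 2)*(r + 3)^2*(r - 3)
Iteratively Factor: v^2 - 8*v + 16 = (v - 4)*(v - 4)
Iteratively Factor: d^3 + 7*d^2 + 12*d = (d + 4)*(d^2 + 3*d) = d*(d + 4)*(d + 3)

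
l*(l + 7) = l^2 + 7*l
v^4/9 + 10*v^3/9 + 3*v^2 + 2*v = v*(v/3 + 1/3)*(v/3 + 1)*(v + 6)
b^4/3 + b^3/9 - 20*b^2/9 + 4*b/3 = b*(b/3 + 1)*(b - 2)*(b - 2/3)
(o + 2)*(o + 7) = o^2 + 9*o + 14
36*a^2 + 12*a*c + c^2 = (6*a + c)^2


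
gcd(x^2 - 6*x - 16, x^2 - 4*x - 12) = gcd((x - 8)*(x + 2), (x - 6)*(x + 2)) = x + 2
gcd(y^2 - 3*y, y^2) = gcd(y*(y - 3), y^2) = y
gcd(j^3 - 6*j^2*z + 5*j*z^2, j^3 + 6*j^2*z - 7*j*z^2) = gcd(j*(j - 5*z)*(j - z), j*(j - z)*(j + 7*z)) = -j^2 + j*z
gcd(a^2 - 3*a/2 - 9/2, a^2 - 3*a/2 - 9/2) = a^2 - 3*a/2 - 9/2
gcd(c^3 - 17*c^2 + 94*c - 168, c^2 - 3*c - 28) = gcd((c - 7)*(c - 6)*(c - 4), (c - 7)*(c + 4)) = c - 7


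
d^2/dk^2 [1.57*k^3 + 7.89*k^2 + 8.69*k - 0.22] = 9.42*k + 15.78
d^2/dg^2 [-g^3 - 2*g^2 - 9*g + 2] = -6*g - 4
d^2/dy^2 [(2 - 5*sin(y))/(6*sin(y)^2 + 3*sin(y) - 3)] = (20*sin(y)^4 - 62*sin(y)^3 + 70*sin(y)^2 - 35*sin(y) + 2)/(3*(sin(y) + 1)^2*(2*sin(y) - 1)^3)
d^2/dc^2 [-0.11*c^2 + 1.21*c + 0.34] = -0.220000000000000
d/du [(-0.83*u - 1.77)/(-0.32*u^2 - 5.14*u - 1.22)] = (0.2656*u^2 + 4.2662*u - (0.64*u + 5.14)*(0.83*u + 1.77) + 1.0126)/(0.32*u^2 + 5.14*u + 1.22)^2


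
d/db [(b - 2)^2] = 2*b - 4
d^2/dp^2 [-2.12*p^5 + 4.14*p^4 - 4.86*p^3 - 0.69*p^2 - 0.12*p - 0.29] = -42.4*p^3 + 49.68*p^2 - 29.16*p - 1.38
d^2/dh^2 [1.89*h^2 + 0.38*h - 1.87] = 3.78000000000000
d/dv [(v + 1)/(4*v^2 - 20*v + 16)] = (v^2 - 5*v - (v + 1)*(2*v - 5) + 4)/(4*(v^2 - 5*v + 4)^2)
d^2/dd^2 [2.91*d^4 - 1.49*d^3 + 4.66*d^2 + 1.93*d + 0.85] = 34.92*d^2 - 8.94*d + 9.32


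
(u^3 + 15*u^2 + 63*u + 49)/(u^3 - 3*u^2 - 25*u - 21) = (u^2 + 14*u + 49)/(u^2 - 4*u - 21)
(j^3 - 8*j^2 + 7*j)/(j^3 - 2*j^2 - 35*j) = (j - 1)/(j + 5)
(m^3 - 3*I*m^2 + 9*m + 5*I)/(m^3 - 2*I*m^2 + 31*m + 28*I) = (m^2 - 4*I*m + 5)/(m^2 - 3*I*m + 28)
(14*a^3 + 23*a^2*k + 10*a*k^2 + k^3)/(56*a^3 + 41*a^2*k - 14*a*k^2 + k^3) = (14*a^2 + 9*a*k + k^2)/(56*a^2 - 15*a*k + k^2)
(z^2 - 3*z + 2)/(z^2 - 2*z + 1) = (z - 2)/(z - 1)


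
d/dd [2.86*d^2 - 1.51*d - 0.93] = 5.72*d - 1.51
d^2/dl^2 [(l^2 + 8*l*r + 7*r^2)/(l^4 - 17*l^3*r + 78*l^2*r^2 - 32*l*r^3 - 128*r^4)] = 6*(-l^3 - 12*l^2*r + 132*l*r^2 - 316*r^3)/(-l^7 + 38*l^6*r - 588*l^5*r^2 + 4744*l^4*r^3 - 21248*l^3*r^4 + 52224*l^2*r^5 - 65536*l*r^6 + 32768*r^7)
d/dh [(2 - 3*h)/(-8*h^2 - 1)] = (-24*h^2 + 32*h + 3)/(64*h^4 + 16*h^2 + 1)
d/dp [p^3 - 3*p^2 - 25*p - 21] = 3*p^2 - 6*p - 25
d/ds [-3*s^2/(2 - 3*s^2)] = -12*s/(9*s^4 - 12*s^2 + 4)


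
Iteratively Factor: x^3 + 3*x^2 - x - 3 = (x + 3)*(x^2 - 1) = (x + 1)*(x + 3)*(x - 1)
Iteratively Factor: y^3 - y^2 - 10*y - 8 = (y + 1)*(y^2 - 2*y - 8) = (y - 4)*(y + 1)*(y + 2)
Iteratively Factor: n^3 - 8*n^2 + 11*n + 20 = (n - 4)*(n^2 - 4*n - 5) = (n - 5)*(n - 4)*(n + 1)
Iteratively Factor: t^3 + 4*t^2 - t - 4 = (t + 1)*(t^2 + 3*t - 4) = (t - 1)*(t + 1)*(t + 4)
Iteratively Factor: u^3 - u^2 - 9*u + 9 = (u + 3)*(u^2 - 4*u + 3) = (u - 1)*(u + 3)*(u - 3)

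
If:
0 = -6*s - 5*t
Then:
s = -5*t/6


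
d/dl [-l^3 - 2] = -3*l^2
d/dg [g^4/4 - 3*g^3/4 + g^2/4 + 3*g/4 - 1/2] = g^3 - 9*g^2/4 + g/2 + 3/4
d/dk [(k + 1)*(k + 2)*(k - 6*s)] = 3*k^2 - 12*k*s + 6*k - 18*s + 2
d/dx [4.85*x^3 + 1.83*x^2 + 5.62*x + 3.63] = 14.55*x^2 + 3.66*x + 5.62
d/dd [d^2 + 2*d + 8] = 2*d + 2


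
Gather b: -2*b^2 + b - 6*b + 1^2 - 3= -2*b^2 - 5*b - 2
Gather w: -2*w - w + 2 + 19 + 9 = 30 - 3*w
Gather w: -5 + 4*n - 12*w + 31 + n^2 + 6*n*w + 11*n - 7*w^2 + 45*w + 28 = n^2 + 15*n - 7*w^2 + w*(6*n + 33) + 54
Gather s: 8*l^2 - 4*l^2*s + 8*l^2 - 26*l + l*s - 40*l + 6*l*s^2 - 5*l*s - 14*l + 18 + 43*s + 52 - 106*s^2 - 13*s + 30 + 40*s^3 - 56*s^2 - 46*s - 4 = 16*l^2 - 80*l + 40*s^3 + s^2*(6*l - 162) + s*(-4*l^2 - 4*l - 16) + 96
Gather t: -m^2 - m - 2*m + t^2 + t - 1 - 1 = -m^2 - 3*m + t^2 + t - 2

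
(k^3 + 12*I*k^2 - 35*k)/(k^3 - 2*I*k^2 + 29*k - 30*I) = k*(k + 7*I)/(k^2 - 7*I*k - 6)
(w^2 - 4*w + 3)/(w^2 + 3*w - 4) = (w - 3)/(w + 4)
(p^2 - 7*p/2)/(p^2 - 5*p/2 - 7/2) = p/(p + 1)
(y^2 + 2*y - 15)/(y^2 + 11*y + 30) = (y - 3)/(y + 6)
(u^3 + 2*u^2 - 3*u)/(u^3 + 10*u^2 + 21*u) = (u - 1)/(u + 7)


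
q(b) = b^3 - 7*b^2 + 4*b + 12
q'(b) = 3*b^2 - 14*b + 4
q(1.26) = 7.93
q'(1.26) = -8.88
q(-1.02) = -0.42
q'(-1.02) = 21.40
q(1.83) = 2.01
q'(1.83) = -11.57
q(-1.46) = -11.87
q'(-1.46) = 30.83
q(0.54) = 12.28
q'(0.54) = -2.69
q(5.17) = -16.23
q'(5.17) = 11.81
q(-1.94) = -29.41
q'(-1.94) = 42.45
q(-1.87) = -26.50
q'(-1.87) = 40.67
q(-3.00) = -90.00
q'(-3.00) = 73.00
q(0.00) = 12.00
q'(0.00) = 4.00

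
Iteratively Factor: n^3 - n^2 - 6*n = (n)*(n^2 - n - 6) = n*(n + 2)*(n - 3)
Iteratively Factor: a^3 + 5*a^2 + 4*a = (a + 1)*(a^2 + 4*a) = (a + 1)*(a + 4)*(a)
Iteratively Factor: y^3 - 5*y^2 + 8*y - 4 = (y - 1)*(y^2 - 4*y + 4) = (y - 2)*(y - 1)*(y - 2)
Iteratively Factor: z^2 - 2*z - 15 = (z - 5)*(z + 3)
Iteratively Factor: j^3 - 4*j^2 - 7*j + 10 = (j + 2)*(j^2 - 6*j + 5) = (j - 5)*(j + 2)*(j - 1)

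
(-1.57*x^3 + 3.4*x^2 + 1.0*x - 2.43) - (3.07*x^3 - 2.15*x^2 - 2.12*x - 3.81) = -4.64*x^3 + 5.55*x^2 + 3.12*x + 1.38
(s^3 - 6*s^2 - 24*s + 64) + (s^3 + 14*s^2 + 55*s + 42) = 2*s^3 + 8*s^2 + 31*s + 106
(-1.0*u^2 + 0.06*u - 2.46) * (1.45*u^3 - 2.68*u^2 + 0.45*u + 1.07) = -1.45*u^5 + 2.767*u^4 - 4.1778*u^3 + 5.5498*u^2 - 1.0428*u - 2.6322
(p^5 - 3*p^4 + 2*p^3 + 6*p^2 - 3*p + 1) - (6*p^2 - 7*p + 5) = p^5 - 3*p^4 + 2*p^3 + 4*p - 4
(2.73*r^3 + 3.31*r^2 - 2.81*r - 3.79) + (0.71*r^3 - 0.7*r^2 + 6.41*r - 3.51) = 3.44*r^3 + 2.61*r^2 + 3.6*r - 7.3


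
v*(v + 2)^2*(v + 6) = v^4 + 10*v^3 + 28*v^2 + 24*v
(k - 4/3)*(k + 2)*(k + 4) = k^3 + 14*k^2/3 - 32/3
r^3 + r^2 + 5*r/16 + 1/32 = (r + 1/4)^2*(r + 1/2)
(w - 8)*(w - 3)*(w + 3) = w^3 - 8*w^2 - 9*w + 72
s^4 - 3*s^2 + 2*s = s*(s - 1)^2*(s + 2)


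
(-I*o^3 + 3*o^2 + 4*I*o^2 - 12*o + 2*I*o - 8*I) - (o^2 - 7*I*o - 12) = -I*o^3 + 2*o^2 + 4*I*o^2 - 12*o + 9*I*o + 12 - 8*I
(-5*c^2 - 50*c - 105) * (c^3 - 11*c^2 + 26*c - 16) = -5*c^5 + 5*c^4 + 315*c^3 - 65*c^2 - 1930*c + 1680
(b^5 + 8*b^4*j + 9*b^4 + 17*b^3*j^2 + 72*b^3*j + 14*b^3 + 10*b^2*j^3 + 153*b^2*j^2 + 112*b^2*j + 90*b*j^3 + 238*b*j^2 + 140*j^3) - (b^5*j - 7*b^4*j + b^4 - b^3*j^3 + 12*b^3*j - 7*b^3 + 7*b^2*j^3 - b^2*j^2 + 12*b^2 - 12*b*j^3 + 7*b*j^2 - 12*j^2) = -b^5*j + b^5 + 15*b^4*j + 8*b^4 + b^3*j^3 + 17*b^3*j^2 + 60*b^3*j + 21*b^3 + 3*b^2*j^3 + 154*b^2*j^2 + 112*b^2*j - 12*b^2 + 102*b*j^3 + 231*b*j^2 + 140*j^3 + 12*j^2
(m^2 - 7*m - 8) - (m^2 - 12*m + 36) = 5*m - 44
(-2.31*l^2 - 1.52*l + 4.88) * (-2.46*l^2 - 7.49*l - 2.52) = 5.6826*l^4 + 21.0411*l^3 + 5.2012*l^2 - 32.7208*l - 12.2976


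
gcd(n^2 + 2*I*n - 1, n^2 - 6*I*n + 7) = n + I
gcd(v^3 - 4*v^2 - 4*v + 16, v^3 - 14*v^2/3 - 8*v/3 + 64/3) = v^2 - 2*v - 8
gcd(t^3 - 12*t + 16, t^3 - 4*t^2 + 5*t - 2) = t - 2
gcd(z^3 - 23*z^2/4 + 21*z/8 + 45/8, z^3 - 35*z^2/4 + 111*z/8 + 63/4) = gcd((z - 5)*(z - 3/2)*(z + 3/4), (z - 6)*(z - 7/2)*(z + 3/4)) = z + 3/4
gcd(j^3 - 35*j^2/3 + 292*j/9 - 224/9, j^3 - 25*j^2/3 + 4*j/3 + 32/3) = j^2 - 28*j/3 + 32/3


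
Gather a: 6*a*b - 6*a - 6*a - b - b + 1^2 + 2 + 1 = a*(6*b - 12) - 2*b + 4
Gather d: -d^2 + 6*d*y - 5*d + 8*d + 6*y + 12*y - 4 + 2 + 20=-d^2 + d*(6*y + 3) + 18*y + 18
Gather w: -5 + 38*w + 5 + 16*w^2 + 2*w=16*w^2 + 40*w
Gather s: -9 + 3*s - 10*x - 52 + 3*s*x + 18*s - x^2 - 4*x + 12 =s*(3*x + 21) - x^2 - 14*x - 49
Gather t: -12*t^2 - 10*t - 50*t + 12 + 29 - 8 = -12*t^2 - 60*t + 33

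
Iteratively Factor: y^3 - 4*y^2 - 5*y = (y)*(y^2 - 4*y - 5) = y*(y + 1)*(y - 5)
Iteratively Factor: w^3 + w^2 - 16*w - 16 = (w - 4)*(w^2 + 5*w + 4) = (w - 4)*(w + 1)*(w + 4)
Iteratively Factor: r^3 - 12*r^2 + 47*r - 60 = (r - 5)*(r^2 - 7*r + 12) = (r - 5)*(r - 4)*(r - 3)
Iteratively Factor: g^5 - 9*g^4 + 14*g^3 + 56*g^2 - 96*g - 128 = (g - 4)*(g^4 - 5*g^3 - 6*g^2 + 32*g + 32) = (g - 4)^2*(g^3 - g^2 - 10*g - 8) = (g - 4)^2*(g + 1)*(g^2 - 2*g - 8) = (g - 4)^3*(g + 1)*(g + 2)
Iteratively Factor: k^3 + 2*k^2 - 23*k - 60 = (k - 5)*(k^2 + 7*k + 12) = (k - 5)*(k + 4)*(k + 3)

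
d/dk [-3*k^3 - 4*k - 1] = -9*k^2 - 4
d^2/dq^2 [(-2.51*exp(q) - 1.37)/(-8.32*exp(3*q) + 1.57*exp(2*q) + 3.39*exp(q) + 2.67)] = (694.992896*exp(6*q) + 755.15232*exp(5*q) + 92.5127230000001*exp(4*q) + 647.723399*exp(3*q) + 232.648191*exp(2*q) - 29.946198*exp(q) + 5.493258)*exp(q)/(575.930368*exp(9*q) - 326.037504*exp(8*q) - 642.467904*exp(7*q) - 292.652101*exp(6*q) + 471.034431*exp(5*q) + 377.969256*exp(4*q) + 53.715879*exp(3*q) - 125.62884*exp(2*q) - 72.500913*exp(q) - 19.034163)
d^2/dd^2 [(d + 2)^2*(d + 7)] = 6*d + 22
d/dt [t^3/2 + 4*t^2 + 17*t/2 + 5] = 3*t^2/2 + 8*t + 17/2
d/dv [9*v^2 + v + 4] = 18*v + 1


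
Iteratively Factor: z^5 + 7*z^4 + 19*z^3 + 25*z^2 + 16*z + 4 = (z + 2)*(z^4 + 5*z^3 + 9*z^2 + 7*z + 2) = (z + 2)^2*(z^3 + 3*z^2 + 3*z + 1) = (z + 1)*(z + 2)^2*(z^2 + 2*z + 1) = (z + 1)^2*(z + 2)^2*(z + 1)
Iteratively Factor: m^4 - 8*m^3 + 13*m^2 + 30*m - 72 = (m - 3)*(m^3 - 5*m^2 - 2*m + 24) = (m - 3)*(m + 2)*(m^2 - 7*m + 12) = (m - 4)*(m - 3)*(m + 2)*(m - 3)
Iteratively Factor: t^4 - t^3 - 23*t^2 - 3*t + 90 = (t + 3)*(t^3 - 4*t^2 - 11*t + 30) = (t + 3)^2*(t^2 - 7*t + 10) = (t - 5)*(t + 3)^2*(t - 2)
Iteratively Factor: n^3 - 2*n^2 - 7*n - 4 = (n + 1)*(n^2 - 3*n - 4) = (n + 1)^2*(n - 4)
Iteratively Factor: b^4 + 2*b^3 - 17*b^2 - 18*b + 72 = (b + 3)*(b^3 - b^2 - 14*b + 24) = (b - 3)*(b + 3)*(b^2 + 2*b - 8) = (b - 3)*(b - 2)*(b + 3)*(b + 4)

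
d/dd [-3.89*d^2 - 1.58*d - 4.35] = -7.78*d - 1.58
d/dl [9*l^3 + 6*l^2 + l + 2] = 27*l^2 + 12*l + 1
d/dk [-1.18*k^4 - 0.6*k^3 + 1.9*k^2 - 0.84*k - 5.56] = -4.72*k^3 - 1.8*k^2 + 3.8*k - 0.84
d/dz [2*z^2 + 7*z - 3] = 4*z + 7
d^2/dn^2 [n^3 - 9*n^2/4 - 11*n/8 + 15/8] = 6*n - 9/2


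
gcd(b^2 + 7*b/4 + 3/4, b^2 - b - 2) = b + 1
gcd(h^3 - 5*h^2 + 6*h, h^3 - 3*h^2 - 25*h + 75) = h - 3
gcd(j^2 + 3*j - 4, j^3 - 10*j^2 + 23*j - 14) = j - 1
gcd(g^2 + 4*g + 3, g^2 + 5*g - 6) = 1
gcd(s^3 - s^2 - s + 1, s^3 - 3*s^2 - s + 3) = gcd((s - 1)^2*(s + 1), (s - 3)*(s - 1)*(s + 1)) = s^2 - 1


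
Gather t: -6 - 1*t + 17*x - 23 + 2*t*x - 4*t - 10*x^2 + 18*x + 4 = t*(2*x - 5) - 10*x^2 + 35*x - 25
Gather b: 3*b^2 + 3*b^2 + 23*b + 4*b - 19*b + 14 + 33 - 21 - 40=6*b^2 + 8*b - 14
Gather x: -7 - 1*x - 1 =-x - 8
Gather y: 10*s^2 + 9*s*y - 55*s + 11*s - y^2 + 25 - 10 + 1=10*s^2 + 9*s*y - 44*s - y^2 + 16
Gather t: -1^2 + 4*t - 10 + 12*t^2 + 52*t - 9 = 12*t^2 + 56*t - 20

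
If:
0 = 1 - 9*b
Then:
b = 1/9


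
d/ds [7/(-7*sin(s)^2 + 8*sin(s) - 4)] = 14*(7*sin(s) - 4)*cos(s)/(7*sin(s)^2 - 8*sin(s) + 4)^2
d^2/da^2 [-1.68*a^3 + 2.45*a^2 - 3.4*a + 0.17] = 4.9 - 10.08*a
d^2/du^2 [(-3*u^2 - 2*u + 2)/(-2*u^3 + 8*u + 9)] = 2*(12*u^6 + 24*u^5 + 96*u^4 + 410*u^3 + 312*u^2 - 108*u - 29)/(8*u^9 - 96*u^7 - 108*u^6 + 384*u^5 + 864*u^4 - 26*u^3 - 1728*u^2 - 1944*u - 729)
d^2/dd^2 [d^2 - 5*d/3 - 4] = 2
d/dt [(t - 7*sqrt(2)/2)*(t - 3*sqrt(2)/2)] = 2*t - 5*sqrt(2)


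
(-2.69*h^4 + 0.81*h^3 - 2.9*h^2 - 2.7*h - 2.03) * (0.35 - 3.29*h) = 8.8501*h^5 - 3.6064*h^4 + 9.8245*h^3 + 7.868*h^2 + 5.7337*h - 0.7105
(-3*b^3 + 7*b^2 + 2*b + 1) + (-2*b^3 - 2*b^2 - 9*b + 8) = -5*b^3 + 5*b^2 - 7*b + 9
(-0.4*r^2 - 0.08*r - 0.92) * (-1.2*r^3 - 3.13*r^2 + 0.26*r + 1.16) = 0.48*r^5 + 1.348*r^4 + 1.2504*r^3 + 2.3948*r^2 - 0.332*r - 1.0672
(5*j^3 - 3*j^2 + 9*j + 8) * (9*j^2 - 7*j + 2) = 45*j^5 - 62*j^4 + 112*j^3 + 3*j^2 - 38*j + 16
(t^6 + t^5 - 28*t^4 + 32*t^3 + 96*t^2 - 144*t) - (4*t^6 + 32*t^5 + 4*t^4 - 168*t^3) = -3*t^6 - 31*t^5 - 32*t^4 + 200*t^3 + 96*t^2 - 144*t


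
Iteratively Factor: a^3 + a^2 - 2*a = (a - 1)*(a^2 + 2*a) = a*(a - 1)*(a + 2)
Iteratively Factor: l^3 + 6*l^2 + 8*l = (l)*(l^2 + 6*l + 8) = l*(l + 4)*(l + 2)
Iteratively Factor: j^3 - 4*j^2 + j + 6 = (j - 2)*(j^2 - 2*j - 3) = (j - 2)*(j + 1)*(j - 3)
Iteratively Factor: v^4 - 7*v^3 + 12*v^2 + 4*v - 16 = (v - 2)*(v^3 - 5*v^2 + 2*v + 8) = (v - 2)^2*(v^2 - 3*v - 4) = (v - 2)^2*(v + 1)*(v - 4)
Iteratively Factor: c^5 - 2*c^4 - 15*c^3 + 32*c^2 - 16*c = (c - 1)*(c^4 - c^3 - 16*c^2 + 16*c) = c*(c - 1)*(c^3 - c^2 - 16*c + 16) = c*(c - 1)*(c + 4)*(c^2 - 5*c + 4) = c*(c - 1)^2*(c + 4)*(c - 4)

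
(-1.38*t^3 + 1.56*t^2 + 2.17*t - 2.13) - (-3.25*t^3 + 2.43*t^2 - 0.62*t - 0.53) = 1.87*t^3 - 0.87*t^2 + 2.79*t - 1.6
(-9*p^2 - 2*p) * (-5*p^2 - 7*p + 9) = 45*p^4 + 73*p^3 - 67*p^2 - 18*p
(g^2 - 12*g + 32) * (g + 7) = g^3 - 5*g^2 - 52*g + 224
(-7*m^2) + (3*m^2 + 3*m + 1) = -4*m^2 + 3*m + 1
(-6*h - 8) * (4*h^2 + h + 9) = -24*h^3 - 38*h^2 - 62*h - 72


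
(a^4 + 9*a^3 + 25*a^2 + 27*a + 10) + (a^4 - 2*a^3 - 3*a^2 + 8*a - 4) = 2*a^4 + 7*a^3 + 22*a^2 + 35*a + 6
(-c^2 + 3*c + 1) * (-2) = 2*c^2 - 6*c - 2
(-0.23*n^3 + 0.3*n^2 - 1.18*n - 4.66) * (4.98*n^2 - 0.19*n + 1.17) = -1.1454*n^5 + 1.5377*n^4 - 6.2025*n^3 - 22.6316*n^2 - 0.4952*n - 5.4522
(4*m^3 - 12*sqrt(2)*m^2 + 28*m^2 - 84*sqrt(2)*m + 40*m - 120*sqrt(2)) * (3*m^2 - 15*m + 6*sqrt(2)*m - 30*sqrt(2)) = 12*m^5 - 12*sqrt(2)*m^4 + 24*m^4 - 444*m^3 - 24*sqrt(2)*m^3 - 888*m^2 + 300*sqrt(2)*m^2 + 600*sqrt(2)*m + 3600*m + 7200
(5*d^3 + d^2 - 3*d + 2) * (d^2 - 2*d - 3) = 5*d^5 - 9*d^4 - 20*d^3 + 5*d^2 + 5*d - 6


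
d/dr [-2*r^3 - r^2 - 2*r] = -6*r^2 - 2*r - 2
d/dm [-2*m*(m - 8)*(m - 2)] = -6*m^2 + 40*m - 32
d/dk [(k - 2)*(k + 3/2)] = 2*k - 1/2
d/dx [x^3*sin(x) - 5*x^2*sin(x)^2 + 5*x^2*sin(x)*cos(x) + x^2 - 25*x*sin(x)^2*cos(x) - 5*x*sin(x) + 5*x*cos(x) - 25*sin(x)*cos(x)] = x^3*cos(x) + 3*x^2*sin(x) + 5*sqrt(2)*x^2*cos(2*x + pi/4) + 5*x*sin(x)/4 - 75*x*sin(3*x)/4 + 5*sqrt(2)*x*sin(2*x + pi/4) - 5*x*cos(x) - 3*x - 25*cos(x)/4 - 25*cos(2*x) + 25*cos(3*x)/4 + 5*sqrt(2)*cos(x + pi/4)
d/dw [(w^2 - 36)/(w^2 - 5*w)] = (-5*w^2 + 72*w - 180)/(w^2*(w^2 - 10*w + 25))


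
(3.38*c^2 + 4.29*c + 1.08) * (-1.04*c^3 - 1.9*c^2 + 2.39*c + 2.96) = -3.5152*c^5 - 10.8836*c^4 - 1.196*c^3 + 18.2059*c^2 + 15.2796*c + 3.1968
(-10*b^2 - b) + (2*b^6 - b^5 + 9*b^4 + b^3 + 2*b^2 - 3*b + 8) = 2*b^6 - b^5 + 9*b^4 + b^3 - 8*b^2 - 4*b + 8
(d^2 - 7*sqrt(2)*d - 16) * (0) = 0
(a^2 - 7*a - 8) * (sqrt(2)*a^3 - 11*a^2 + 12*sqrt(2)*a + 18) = sqrt(2)*a^5 - 11*a^4 - 7*sqrt(2)*a^4 + 4*sqrt(2)*a^3 + 77*a^3 - 84*sqrt(2)*a^2 + 106*a^2 - 96*sqrt(2)*a - 126*a - 144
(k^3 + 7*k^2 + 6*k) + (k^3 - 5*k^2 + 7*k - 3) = 2*k^3 + 2*k^2 + 13*k - 3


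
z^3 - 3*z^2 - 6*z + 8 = (z - 4)*(z - 1)*(z + 2)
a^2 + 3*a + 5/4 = (a + 1/2)*(a + 5/2)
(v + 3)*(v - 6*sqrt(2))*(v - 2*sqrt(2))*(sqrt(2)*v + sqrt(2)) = sqrt(2)*v^4 - 16*v^3 + 4*sqrt(2)*v^3 - 64*v^2 + 27*sqrt(2)*v^2 - 48*v + 96*sqrt(2)*v + 72*sqrt(2)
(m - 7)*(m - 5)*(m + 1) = m^3 - 11*m^2 + 23*m + 35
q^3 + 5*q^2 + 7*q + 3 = (q + 1)^2*(q + 3)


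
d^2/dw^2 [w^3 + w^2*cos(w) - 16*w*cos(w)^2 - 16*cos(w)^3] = -w^2*cos(w) - 4*w*sin(w) + 32*w*cos(2*w) + 6*w + 32*sin(2*w) + 14*cos(w) + 36*cos(3*w)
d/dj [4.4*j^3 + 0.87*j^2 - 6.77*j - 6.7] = 13.2*j^2 + 1.74*j - 6.77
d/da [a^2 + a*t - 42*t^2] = 2*a + t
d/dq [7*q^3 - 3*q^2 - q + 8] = 21*q^2 - 6*q - 1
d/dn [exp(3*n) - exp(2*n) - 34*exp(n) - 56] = (3*exp(2*n) - 2*exp(n) - 34)*exp(n)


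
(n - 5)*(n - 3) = n^2 - 8*n + 15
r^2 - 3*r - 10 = (r - 5)*(r + 2)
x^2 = x^2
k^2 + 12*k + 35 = (k + 5)*(k + 7)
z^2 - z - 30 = (z - 6)*(z + 5)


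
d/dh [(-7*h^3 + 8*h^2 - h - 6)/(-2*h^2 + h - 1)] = (14*h^4 - 14*h^3 + 27*h^2 - 40*h + 7)/(4*h^4 - 4*h^3 + 5*h^2 - 2*h + 1)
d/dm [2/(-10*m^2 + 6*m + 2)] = (10*m - 3)/(-5*m^2 + 3*m + 1)^2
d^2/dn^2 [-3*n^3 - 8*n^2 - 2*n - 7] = -18*n - 16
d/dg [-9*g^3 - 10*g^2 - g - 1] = -27*g^2 - 20*g - 1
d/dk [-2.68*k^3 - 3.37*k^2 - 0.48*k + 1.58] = -8.04*k^2 - 6.74*k - 0.48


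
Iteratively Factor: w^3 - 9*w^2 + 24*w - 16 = (w - 1)*(w^2 - 8*w + 16) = (w - 4)*(w - 1)*(w - 4)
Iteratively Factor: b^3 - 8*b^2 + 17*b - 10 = (b - 5)*(b^2 - 3*b + 2) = (b - 5)*(b - 2)*(b - 1)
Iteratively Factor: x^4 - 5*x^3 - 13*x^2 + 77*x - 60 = (x - 3)*(x^3 - 2*x^2 - 19*x + 20) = (x - 5)*(x - 3)*(x^2 + 3*x - 4) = (x - 5)*(x - 3)*(x + 4)*(x - 1)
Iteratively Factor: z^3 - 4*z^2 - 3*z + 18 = (z - 3)*(z^2 - z - 6) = (z - 3)*(z + 2)*(z - 3)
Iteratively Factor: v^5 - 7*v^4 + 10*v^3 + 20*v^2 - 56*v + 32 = (v + 2)*(v^4 - 9*v^3 + 28*v^2 - 36*v + 16) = (v - 2)*(v + 2)*(v^3 - 7*v^2 + 14*v - 8) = (v - 4)*(v - 2)*(v + 2)*(v^2 - 3*v + 2) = (v - 4)*(v - 2)*(v - 1)*(v + 2)*(v - 2)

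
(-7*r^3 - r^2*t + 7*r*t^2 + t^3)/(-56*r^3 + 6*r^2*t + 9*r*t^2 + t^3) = (r^2 - t^2)/(8*r^2 - 2*r*t - t^2)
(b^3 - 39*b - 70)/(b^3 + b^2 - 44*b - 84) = (b + 5)/(b + 6)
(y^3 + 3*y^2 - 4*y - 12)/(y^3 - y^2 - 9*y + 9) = (y^2 - 4)/(y^2 - 4*y + 3)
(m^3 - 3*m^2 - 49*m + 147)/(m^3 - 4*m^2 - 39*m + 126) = (m + 7)/(m + 6)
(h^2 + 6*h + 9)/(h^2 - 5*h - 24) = (h + 3)/(h - 8)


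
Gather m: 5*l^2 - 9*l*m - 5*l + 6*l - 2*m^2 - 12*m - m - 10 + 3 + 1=5*l^2 + l - 2*m^2 + m*(-9*l - 13) - 6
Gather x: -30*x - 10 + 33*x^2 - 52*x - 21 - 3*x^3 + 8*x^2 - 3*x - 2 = -3*x^3 + 41*x^2 - 85*x - 33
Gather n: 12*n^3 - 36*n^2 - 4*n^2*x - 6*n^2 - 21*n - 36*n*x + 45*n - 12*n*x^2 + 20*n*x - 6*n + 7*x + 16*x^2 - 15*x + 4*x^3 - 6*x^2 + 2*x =12*n^3 + n^2*(-4*x - 42) + n*(-12*x^2 - 16*x + 18) + 4*x^3 + 10*x^2 - 6*x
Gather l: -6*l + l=-5*l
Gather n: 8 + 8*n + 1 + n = 9*n + 9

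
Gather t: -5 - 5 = -10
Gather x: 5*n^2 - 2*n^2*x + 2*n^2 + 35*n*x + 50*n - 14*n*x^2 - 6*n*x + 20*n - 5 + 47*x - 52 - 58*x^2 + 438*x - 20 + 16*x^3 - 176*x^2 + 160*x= 7*n^2 + 70*n + 16*x^3 + x^2*(-14*n - 234) + x*(-2*n^2 + 29*n + 645) - 77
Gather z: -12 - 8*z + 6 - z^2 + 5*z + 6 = -z^2 - 3*z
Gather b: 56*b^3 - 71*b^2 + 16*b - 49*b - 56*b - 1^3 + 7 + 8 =56*b^3 - 71*b^2 - 89*b + 14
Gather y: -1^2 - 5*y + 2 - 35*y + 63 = 64 - 40*y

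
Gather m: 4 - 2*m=4 - 2*m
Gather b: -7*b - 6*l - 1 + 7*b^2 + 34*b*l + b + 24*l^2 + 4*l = 7*b^2 + b*(34*l - 6) + 24*l^2 - 2*l - 1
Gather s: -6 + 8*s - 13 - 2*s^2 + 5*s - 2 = -2*s^2 + 13*s - 21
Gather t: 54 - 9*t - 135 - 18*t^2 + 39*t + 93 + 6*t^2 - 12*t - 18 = -12*t^2 + 18*t - 6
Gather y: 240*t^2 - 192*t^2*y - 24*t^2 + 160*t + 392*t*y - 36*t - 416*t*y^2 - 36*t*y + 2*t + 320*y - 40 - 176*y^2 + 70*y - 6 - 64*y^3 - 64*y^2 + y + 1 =216*t^2 + 126*t - 64*y^3 + y^2*(-416*t - 240) + y*(-192*t^2 + 356*t + 391) - 45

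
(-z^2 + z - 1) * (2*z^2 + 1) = -2*z^4 + 2*z^3 - 3*z^2 + z - 1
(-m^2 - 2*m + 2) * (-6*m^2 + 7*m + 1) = 6*m^4 + 5*m^3 - 27*m^2 + 12*m + 2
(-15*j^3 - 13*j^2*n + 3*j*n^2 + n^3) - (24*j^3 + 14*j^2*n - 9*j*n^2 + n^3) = -39*j^3 - 27*j^2*n + 12*j*n^2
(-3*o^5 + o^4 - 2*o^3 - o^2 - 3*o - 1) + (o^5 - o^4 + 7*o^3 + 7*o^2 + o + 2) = -2*o^5 + 5*o^3 + 6*o^2 - 2*o + 1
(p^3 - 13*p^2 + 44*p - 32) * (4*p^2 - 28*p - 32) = 4*p^5 - 80*p^4 + 508*p^3 - 944*p^2 - 512*p + 1024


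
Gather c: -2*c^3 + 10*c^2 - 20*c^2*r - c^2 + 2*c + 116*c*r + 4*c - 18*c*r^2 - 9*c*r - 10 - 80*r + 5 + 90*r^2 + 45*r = -2*c^3 + c^2*(9 - 20*r) + c*(-18*r^2 + 107*r + 6) + 90*r^2 - 35*r - 5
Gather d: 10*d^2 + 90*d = 10*d^2 + 90*d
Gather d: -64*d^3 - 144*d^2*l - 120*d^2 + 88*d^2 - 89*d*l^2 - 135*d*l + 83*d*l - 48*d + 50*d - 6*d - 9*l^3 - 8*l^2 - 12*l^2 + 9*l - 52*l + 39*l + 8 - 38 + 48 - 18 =-64*d^3 + d^2*(-144*l - 32) + d*(-89*l^2 - 52*l - 4) - 9*l^3 - 20*l^2 - 4*l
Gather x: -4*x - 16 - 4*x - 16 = -8*x - 32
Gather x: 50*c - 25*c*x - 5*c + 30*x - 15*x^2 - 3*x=45*c - 15*x^2 + x*(27 - 25*c)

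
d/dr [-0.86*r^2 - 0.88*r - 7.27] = -1.72*r - 0.88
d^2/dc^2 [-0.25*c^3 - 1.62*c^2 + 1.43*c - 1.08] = -1.5*c - 3.24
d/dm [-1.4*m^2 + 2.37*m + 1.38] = 2.37 - 2.8*m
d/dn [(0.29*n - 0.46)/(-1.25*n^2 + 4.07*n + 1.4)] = (0.3625*n^2 - 1.15*n + 2.2782)/(1.5625*n^4 - 10.175*n^3 + 13.0649*n^2 + 11.396*n + 1.96)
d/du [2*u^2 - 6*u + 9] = 4*u - 6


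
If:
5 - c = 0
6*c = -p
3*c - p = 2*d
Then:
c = 5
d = 45/2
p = -30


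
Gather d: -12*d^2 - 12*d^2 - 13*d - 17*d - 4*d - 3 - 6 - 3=-24*d^2 - 34*d - 12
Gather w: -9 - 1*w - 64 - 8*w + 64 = -9*w - 9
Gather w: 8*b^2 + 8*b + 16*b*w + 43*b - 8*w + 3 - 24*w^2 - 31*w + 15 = 8*b^2 + 51*b - 24*w^2 + w*(16*b - 39) + 18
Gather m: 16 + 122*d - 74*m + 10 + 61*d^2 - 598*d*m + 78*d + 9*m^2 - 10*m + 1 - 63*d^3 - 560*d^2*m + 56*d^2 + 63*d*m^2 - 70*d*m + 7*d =-63*d^3 + 117*d^2 + 207*d + m^2*(63*d + 9) + m*(-560*d^2 - 668*d - 84) + 27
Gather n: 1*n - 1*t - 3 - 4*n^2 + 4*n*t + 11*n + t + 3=-4*n^2 + n*(4*t + 12)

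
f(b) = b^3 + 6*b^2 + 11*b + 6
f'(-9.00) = 146.00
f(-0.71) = 0.86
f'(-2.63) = 0.19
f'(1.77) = 41.64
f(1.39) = 35.57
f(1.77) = 49.81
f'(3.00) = 74.00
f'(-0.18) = 8.94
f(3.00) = 120.00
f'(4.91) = 142.24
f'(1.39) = 33.48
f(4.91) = 323.03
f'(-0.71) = 3.99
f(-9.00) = -336.00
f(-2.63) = 0.38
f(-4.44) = -12.09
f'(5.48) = 166.85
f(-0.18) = 4.21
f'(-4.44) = 16.86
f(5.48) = 411.03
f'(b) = 3*b^2 + 12*b + 11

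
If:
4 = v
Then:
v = 4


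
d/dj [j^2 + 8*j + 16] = 2*j + 8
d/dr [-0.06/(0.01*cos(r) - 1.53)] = -0.0006*sin(r)/(0.01*cos(r) - 1.53)^2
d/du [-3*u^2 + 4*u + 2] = 4 - 6*u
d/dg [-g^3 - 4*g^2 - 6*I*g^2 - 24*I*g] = -3*g^2 - 4*g*(2 + 3*I) - 24*I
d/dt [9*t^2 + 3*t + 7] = 18*t + 3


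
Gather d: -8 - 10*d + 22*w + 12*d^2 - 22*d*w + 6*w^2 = 12*d^2 + d*(-22*w - 10) + 6*w^2 + 22*w - 8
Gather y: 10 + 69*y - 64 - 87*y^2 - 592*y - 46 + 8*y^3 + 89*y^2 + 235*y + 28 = 8*y^3 + 2*y^2 - 288*y - 72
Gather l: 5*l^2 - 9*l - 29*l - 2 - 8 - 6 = 5*l^2 - 38*l - 16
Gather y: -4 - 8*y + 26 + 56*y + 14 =48*y + 36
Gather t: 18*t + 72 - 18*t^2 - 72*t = -18*t^2 - 54*t + 72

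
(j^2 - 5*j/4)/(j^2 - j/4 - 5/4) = j/(j + 1)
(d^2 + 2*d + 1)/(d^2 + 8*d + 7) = (d + 1)/(d + 7)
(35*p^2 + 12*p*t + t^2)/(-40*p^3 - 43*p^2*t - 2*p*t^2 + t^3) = (-7*p - t)/(8*p^2 + 7*p*t - t^2)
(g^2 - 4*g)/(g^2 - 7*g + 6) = g*(g - 4)/(g^2 - 7*g + 6)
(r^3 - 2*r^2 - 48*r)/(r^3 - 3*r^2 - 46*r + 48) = r/(r - 1)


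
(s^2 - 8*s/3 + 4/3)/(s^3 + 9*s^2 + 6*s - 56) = (s - 2/3)/(s^2 + 11*s + 28)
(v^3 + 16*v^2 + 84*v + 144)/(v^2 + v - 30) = (v^2 + 10*v + 24)/(v - 5)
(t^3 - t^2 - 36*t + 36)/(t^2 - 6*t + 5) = (t^2 - 36)/(t - 5)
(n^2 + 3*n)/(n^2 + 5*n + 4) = n*(n + 3)/(n^2 + 5*n + 4)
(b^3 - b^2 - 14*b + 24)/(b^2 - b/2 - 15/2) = 2*(b^2 + 2*b - 8)/(2*b + 5)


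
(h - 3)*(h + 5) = h^2 + 2*h - 15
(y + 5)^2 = y^2 + 10*y + 25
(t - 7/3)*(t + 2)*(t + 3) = t^3 + 8*t^2/3 - 17*t/3 - 14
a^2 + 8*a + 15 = (a + 3)*(a + 5)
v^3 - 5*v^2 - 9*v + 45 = (v - 5)*(v - 3)*(v + 3)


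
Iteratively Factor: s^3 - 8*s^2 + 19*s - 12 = (s - 4)*(s^2 - 4*s + 3) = (s - 4)*(s - 1)*(s - 3)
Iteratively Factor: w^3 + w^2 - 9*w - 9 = (w + 1)*(w^2 - 9) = (w - 3)*(w + 1)*(w + 3)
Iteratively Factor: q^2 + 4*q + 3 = (q + 3)*(q + 1)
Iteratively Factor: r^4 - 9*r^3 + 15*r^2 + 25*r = (r - 5)*(r^3 - 4*r^2 - 5*r) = (r - 5)^2*(r^2 + r) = (r - 5)^2*(r + 1)*(r)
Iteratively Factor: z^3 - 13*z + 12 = (z - 3)*(z^2 + 3*z - 4) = (z - 3)*(z + 4)*(z - 1)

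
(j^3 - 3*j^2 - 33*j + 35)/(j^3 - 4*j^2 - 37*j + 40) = (j - 7)/(j - 8)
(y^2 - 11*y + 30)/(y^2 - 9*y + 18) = (y - 5)/(y - 3)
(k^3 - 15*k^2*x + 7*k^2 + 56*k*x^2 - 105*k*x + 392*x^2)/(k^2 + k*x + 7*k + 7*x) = (k^2 - 15*k*x + 56*x^2)/(k + x)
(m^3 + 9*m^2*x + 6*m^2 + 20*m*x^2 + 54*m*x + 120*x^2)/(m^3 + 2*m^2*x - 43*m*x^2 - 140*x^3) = (-m - 6)/(-m + 7*x)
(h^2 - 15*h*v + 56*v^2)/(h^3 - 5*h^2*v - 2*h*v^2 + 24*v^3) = (h^2 - 15*h*v + 56*v^2)/(h^3 - 5*h^2*v - 2*h*v^2 + 24*v^3)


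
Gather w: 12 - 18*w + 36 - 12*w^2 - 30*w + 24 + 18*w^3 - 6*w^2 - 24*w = 18*w^3 - 18*w^2 - 72*w + 72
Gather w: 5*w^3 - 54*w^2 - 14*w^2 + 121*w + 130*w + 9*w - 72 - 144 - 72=5*w^3 - 68*w^2 + 260*w - 288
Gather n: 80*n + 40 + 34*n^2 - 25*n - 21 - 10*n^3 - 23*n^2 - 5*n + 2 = -10*n^3 + 11*n^2 + 50*n + 21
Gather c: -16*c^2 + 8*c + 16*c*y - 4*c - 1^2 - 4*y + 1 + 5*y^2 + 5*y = -16*c^2 + c*(16*y + 4) + 5*y^2 + y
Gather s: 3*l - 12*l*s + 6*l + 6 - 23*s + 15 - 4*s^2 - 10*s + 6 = 9*l - 4*s^2 + s*(-12*l - 33) + 27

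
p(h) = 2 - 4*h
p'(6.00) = -4.00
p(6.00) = -22.00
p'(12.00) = -4.00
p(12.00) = -46.00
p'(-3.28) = -4.00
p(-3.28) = 15.12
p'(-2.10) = -4.00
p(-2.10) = 10.40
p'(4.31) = -4.00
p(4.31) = -15.24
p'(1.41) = -4.00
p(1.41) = -3.64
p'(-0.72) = -4.00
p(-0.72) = 4.88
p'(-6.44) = -4.00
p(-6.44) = 27.76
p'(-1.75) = -4.00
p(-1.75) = 9.00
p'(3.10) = -4.00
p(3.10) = -10.40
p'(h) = -4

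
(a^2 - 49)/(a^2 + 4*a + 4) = (a^2 - 49)/(a^2 + 4*a + 4)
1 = 1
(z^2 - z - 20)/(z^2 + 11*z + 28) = (z - 5)/(z + 7)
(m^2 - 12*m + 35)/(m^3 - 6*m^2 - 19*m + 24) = (m^2 - 12*m + 35)/(m^3 - 6*m^2 - 19*m + 24)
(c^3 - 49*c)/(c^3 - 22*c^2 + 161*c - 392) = c*(c + 7)/(c^2 - 15*c + 56)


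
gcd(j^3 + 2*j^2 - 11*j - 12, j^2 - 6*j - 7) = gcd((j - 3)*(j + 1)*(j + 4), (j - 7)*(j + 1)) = j + 1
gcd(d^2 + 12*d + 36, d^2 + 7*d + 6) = d + 6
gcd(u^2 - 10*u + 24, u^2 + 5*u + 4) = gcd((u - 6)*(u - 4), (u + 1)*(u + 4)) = 1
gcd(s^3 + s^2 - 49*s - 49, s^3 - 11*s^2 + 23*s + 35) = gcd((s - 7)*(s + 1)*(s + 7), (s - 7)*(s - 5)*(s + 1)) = s^2 - 6*s - 7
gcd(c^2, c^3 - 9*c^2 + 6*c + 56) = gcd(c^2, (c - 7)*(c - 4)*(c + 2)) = 1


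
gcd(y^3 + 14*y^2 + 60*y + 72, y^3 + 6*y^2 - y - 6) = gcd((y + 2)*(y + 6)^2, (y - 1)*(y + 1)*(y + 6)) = y + 6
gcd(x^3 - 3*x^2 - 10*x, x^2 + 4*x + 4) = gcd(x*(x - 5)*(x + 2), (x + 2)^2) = x + 2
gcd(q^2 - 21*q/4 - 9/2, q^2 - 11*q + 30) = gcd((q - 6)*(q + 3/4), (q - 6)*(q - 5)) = q - 6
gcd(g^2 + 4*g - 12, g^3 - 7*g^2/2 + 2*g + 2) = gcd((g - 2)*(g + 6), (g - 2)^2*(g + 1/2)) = g - 2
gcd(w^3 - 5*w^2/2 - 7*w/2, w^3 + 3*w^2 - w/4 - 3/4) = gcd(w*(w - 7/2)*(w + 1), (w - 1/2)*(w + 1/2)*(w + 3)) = 1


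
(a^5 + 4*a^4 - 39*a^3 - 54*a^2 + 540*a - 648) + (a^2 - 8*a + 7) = a^5 + 4*a^4 - 39*a^3 - 53*a^2 + 532*a - 641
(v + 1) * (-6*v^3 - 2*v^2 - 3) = -6*v^4 - 8*v^3 - 2*v^2 - 3*v - 3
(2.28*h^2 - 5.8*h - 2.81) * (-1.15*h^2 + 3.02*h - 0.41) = -2.622*h^4 + 13.5556*h^3 - 15.2193*h^2 - 6.1082*h + 1.1521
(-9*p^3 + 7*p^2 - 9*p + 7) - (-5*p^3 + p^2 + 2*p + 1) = -4*p^3 + 6*p^2 - 11*p + 6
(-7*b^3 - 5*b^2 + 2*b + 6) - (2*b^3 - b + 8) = -9*b^3 - 5*b^2 + 3*b - 2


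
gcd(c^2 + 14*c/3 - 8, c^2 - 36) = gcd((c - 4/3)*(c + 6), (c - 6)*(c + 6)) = c + 6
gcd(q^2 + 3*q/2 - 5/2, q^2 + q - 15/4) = q + 5/2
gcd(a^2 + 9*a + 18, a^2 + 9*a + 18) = a^2 + 9*a + 18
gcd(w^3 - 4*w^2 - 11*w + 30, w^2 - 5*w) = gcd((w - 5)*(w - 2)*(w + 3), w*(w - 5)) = w - 5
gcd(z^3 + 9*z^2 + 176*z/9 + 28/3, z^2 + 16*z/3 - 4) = z + 6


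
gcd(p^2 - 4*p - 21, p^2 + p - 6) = p + 3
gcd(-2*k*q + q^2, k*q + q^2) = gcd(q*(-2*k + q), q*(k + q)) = q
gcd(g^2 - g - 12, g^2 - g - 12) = g^2 - g - 12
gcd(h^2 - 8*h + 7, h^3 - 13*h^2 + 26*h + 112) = h - 7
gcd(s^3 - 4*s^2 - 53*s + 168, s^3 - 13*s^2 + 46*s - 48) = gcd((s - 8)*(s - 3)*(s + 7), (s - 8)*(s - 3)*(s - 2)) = s^2 - 11*s + 24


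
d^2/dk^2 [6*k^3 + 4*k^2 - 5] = 36*k + 8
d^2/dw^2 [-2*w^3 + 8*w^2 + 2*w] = 16 - 12*w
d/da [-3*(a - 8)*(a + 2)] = 18 - 6*a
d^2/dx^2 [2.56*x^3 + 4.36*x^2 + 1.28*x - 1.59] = 15.36*x + 8.72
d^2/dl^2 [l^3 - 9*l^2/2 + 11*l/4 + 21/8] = 6*l - 9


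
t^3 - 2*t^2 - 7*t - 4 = (t - 4)*(t + 1)^2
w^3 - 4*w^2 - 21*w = w*(w - 7)*(w + 3)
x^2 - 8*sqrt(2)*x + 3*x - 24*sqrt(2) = (x + 3)*(x - 8*sqrt(2))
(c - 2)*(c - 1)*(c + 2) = c^3 - c^2 - 4*c + 4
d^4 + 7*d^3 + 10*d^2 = d^2*(d + 2)*(d + 5)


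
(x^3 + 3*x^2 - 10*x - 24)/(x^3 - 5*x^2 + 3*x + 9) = (x^2 + 6*x + 8)/(x^2 - 2*x - 3)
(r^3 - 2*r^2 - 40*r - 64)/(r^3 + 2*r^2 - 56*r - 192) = (r + 2)/(r + 6)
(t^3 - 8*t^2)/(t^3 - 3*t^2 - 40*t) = t/(t + 5)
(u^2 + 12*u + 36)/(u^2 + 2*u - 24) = (u + 6)/(u - 4)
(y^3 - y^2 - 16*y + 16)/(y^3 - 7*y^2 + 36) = (y^3 - y^2 - 16*y + 16)/(y^3 - 7*y^2 + 36)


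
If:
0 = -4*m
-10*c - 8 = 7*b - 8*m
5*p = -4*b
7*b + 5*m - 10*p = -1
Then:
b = -1/15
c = -113/150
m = 0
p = 4/75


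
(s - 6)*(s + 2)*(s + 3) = s^3 - s^2 - 24*s - 36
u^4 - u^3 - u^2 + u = u*(u - 1)^2*(u + 1)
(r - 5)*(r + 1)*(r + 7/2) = r^3 - r^2/2 - 19*r - 35/2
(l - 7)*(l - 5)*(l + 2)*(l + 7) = l^4 - 3*l^3 - 59*l^2 + 147*l + 490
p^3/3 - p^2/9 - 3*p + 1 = (p/3 + 1)*(p - 3)*(p - 1/3)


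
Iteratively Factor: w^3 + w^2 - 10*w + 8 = (w - 1)*(w^2 + 2*w - 8) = (w - 2)*(w - 1)*(w + 4)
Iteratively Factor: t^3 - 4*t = (t)*(t^2 - 4) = t*(t - 2)*(t + 2)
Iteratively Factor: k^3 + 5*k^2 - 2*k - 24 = (k + 3)*(k^2 + 2*k - 8) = (k + 3)*(k + 4)*(k - 2)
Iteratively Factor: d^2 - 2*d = (d - 2)*(d)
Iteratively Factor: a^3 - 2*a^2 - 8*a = (a - 4)*(a^2 + 2*a) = a*(a - 4)*(a + 2)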